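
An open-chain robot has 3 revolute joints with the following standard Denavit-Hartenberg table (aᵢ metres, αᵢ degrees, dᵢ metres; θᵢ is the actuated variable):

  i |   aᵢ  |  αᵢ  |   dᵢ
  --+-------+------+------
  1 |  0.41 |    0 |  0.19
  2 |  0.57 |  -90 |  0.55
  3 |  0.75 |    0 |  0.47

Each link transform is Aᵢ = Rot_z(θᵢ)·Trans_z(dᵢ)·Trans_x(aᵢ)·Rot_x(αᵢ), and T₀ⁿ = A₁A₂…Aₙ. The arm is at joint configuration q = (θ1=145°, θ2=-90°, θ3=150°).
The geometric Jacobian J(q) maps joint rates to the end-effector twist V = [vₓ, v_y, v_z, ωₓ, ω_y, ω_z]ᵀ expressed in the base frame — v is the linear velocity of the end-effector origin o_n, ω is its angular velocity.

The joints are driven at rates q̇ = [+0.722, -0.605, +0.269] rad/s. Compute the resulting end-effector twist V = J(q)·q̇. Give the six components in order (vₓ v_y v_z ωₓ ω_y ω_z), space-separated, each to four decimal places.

-0.2516 -0.3755 0.1747 -0.2204 0.1543 0.1170

o_n = [-0.7665, 0.4396, 0.3650]
J₁: ẑ×o_n = [-0.4396, -0.7665, 0.0000], ω = ẑ
J2: z=[0.0000, 0.0000, 1.0000] o=[-0.3359, 0.2352, 0.1900] → [-0.2044, -0.4306, 0.0000, 0.0000, 0.0000, 1.0000]
J3: z=[-0.8192, 0.5736, 0.0000] o=[-0.0089, 0.7021, 0.7400] → [-0.2151, -0.3072, 0.6495, -0.8192, 0.5736, 0.0000]
V = J·q̇ = [-0.2516, -0.3755, 0.1747, -0.2204, 0.1543, 0.1170]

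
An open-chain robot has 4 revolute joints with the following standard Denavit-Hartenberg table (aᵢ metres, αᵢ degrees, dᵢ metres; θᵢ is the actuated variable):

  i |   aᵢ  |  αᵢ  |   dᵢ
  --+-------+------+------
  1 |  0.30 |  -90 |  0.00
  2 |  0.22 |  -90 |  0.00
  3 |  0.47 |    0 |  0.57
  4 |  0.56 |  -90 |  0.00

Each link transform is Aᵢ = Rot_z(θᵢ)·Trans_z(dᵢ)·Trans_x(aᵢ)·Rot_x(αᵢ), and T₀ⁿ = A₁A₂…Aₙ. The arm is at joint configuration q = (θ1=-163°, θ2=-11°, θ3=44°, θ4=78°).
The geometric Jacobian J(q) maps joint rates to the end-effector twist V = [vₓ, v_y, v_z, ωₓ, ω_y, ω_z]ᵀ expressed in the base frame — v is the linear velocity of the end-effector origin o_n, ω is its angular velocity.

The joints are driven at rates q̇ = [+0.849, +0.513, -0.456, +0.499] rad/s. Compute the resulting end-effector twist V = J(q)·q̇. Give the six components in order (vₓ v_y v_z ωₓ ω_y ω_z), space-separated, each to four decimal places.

-0.3073 -0.8591 -0.1629 0.1421 -0.4930 0.8068

o_n = [-0.8705, 0.5719, -0.5097]
J₁: ẑ×o_n = [-0.5719, -0.8705, 0.0000], ω = ẑ
J2: z=[0.2924, -0.9563, 0.0000] o=[-0.2869, -0.0877, 0.0000] → [0.4874, 0.1490, -0.3653, 0.2924, -0.9563, 0.0000]
J3: z=[-0.1825, -0.0558, -0.9816] o=[-0.4934, -0.1509, 0.0420] → [0.7402, 0.2695, -0.1529, -0.1825, -0.0558, -0.9816]
J4: z=[-0.1825, -0.0558, -0.9816] o=[-1.0103, 0.0325, -0.4530] → [0.5326, -0.1475, -0.0906, -0.1825, -0.0558, -0.9816]
V = J·q̇ = [-0.3073, -0.8591, -0.1629, 0.1421, -0.4930, 0.8068]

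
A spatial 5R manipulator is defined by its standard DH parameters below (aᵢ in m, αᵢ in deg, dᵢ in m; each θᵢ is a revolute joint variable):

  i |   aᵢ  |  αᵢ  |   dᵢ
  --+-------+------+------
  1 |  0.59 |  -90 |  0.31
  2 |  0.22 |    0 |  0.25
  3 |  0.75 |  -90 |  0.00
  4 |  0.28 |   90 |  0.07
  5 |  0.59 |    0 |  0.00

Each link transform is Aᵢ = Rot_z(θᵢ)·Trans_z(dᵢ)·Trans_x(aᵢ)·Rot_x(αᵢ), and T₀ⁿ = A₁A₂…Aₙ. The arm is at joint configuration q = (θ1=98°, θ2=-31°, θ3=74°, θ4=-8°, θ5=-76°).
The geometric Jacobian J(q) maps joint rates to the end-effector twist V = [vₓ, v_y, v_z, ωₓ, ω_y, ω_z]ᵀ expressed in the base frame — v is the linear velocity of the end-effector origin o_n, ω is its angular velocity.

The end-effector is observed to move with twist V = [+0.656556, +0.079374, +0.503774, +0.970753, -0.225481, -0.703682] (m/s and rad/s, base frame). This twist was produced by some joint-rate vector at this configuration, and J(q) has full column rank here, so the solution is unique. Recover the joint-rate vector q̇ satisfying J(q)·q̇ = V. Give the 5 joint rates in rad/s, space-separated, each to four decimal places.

-0.1710 0.4200 -0.6300 0.6340 -0.7270

o_n = [-0.5808, 1.9137, -0.0062]
J₁: ẑ×o_n = [-1.9137, -0.5808, 0.0000], ω = ẑ
J2: z=[-0.9903, -0.1392, 0.0000] o=[-0.0821, 0.5843, 0.3100] → [0.0440, -0.3131, -1.3859, -0.9903, -0.1392, 0.0000]
J3: z=[-0.9903, -0.1392, 0.0000] o=[-0.3559, 0.7362, 0.4233] → [0.0598, -0.4253, -1.1974, -0.9903, -0.1392, 0.0000]
J4: z=[0.0949, -0.6754, -0.7314] o=[-0.4323, 1.2794, -0.0882] → [0.4086, 0.1009, -0.0401, 0.0949, -0.6754, -0.7314]
J5: z=[-0.9665, -0.2386, 0.0949] o=[-0.4924, 1.4275, -0.3285] → [-0.1231, 0.3031, -0.4910, -0.9665, -0.2386, 0.0949]
q̇ = J⁺·V = [-0.1710, 0.4200, -0.6300, 0.6340, -0.7270]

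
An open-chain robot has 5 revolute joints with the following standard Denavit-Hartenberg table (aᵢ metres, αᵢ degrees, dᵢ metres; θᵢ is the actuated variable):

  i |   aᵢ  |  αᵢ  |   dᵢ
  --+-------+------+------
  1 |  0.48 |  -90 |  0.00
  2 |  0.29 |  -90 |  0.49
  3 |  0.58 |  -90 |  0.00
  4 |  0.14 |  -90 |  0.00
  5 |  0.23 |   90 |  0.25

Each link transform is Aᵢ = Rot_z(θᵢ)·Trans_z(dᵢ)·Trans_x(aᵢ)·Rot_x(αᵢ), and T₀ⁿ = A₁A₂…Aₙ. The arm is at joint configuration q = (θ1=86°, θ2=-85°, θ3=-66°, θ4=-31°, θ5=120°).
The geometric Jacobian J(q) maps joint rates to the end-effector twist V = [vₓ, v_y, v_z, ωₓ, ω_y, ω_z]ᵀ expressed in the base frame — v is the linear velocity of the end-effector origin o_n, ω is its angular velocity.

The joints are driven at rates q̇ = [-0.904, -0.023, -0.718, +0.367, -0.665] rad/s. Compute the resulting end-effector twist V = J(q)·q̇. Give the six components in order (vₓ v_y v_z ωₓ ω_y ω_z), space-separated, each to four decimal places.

o_n = [-1.2131, 0.4002, 0.4210]
J₁: ẑ×o_n = [-0.4002, -1.2131, 0.0000], ω = ẑ
J2: z=[-0.9976, 0.0698, 0.0000] o=[0.0335, 0.4788, 0.0000] → [0.0294, 0.4200, 0.1653, -0.9976, 0.0698, 0.0000]
J3: z=[0.0695, 0.9938, -0.0872] o=[-0.4536, 0.5382, 0.2889] → [0.1193, 0.0570, 0.7452, 0.0695, 0.9938, -0.0872]
J4: z=[0.4113, 0.0511, 0.9101] o=[-0.9807, 0.5957, 0.5239] → [0.1726, -0.1692, -0.0685, 0.4113, 0.0511, 0.9101]
J5: z=[-0.5277, -0.8008, 0.2834] o=[-1.0847, 0.6792, 0.5662] → [0.1953, -0.1130, 0.0444, -0.5277, -0.8008, 0.2834]
V = J·q̇ = [0.2089, 1.0591, -0.5936, 0.4749, -0.1639, -0.6959]

0.2089 1.0591 -0.5936 0.4749 -0.1639 -0.6959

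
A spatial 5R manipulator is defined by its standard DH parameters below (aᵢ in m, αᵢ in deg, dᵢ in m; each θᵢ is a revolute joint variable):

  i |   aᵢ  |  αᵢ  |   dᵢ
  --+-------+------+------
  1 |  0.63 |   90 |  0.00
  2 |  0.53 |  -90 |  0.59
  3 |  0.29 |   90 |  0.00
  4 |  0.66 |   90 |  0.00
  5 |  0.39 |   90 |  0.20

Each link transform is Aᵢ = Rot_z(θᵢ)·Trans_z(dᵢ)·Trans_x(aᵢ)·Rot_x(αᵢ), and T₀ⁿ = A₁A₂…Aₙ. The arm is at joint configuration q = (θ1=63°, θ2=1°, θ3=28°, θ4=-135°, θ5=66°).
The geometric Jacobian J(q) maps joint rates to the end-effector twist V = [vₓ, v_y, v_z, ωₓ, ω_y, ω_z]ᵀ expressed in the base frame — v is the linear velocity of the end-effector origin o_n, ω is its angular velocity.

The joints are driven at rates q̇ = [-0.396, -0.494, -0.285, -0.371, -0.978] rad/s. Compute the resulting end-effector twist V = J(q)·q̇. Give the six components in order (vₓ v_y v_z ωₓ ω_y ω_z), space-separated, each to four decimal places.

o_n = [1.4195, 0.3485, -0.4318]
J₁: ẑ×o_n = [-0.3485, 1.4195, 0.0000], ω = ẑ
J2: z=[0.8910, -0.4540, 0.0000] o=[0.2860, 0.5613, 0.0000] → [0.1960, 0.3848, 0.3249, 0.8910, -0.4540, 0.0000]
J3: z=[-0.0079, -0.0156, 0.9998] o=[1.0523, 0.7656, 0.0092] → [0.4240, 0.3637, 0.0090, -0.0079, -0.0156, 0.9998]
J4: z=[0.9998, 0.0174, 0.0082] o=[1.0472, 1.0556, 0.0137] → [-0.0020, 0.4485, -0.7134, 0.9998, 0.0174, 0.0082]
J5: z=[0.0068, -0.7179, 0.6961] o=[1.0591, 0.5963, -0.4601] → [0.1522, 0.2507, 0.2571, 0.0068, -0.7179, 0.6961]
V = J·q̇ = [-0.2278, -1.2674, -0.1498, -0.8155, 0.9244, -1.3648]

-0.2278 -1.2674 -0.1498 -0.8155 0.9244 -1.3648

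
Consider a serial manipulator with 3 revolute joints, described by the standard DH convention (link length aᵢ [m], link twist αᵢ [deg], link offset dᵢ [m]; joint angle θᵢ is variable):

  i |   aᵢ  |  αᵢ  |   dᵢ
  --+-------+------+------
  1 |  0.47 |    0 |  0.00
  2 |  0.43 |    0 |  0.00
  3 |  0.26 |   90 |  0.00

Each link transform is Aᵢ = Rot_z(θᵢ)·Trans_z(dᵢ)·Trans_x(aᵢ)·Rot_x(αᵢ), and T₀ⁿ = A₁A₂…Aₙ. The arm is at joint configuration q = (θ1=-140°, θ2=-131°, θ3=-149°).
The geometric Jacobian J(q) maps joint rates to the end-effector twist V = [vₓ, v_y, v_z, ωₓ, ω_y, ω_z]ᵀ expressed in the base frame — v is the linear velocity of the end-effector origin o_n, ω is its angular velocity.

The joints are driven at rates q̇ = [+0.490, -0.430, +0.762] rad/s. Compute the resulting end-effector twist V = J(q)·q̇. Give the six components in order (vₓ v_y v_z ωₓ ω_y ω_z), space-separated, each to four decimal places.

0.3073 -0.0691 0.0000 0.0000 0.0000 0.8220

o_n = [-0.2225, -0.0973, 0.0000]
J₁: ẑ×o_n = [0.0973, -0.2225, 0.0000], ω = ẑ
J2: z=[0.0000, 0.0000, 1.0000] o=[-0.3600, -0.3021, 0.0000] → [-0.2048, 0.1375, 0.0000, 0.0000, 0.0000, 1.0000]
J3: z=[0.0000, 0.0000, 1.0000] o=[-0.3525, 0.1278, 0.0000] → [0.2252, 0.1300, -0.0000, 0.0000, 0.0000, 1.0000]
V = J·q̇ = [0.3073, -0.0691, 0.0000, 0.0000, 0.0000, 0.8220]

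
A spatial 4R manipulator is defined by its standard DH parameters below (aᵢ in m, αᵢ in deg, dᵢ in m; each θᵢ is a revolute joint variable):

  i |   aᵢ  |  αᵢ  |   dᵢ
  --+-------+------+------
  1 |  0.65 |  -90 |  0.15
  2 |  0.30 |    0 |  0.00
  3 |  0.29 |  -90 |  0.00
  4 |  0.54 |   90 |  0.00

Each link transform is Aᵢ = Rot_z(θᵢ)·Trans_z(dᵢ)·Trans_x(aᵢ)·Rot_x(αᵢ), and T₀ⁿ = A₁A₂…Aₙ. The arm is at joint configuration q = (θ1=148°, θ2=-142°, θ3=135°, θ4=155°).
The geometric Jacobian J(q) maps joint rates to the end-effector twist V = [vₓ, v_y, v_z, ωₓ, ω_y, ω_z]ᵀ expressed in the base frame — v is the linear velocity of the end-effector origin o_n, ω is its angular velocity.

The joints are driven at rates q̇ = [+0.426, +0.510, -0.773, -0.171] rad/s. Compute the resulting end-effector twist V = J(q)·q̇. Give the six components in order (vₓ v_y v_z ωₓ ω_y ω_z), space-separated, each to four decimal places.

o_n = [-0.0620, 0.3078, 0.3104]
J₁: ẑ×o_n = [-0.3078, -0.0620, 0.0000], ω = ẑ
J2: z=[-0.5299, -0.8480, 0.0000] o=[-0.5512, 0.3444, 0.1500] → [-0.1360, 0.0850, 0.4343, -0.5299, -0.8480, 0.0000]
J3: z=[-0.5299, -0.8480, 0.0000] o=[-0.3507, 0.2192, 0.3347] → [0.0206, -0.0129, 0.1979, -0.5299, -0.8480, 0.0000]
J4: z=[-0.1034, 0.0646, -0.9925] o=[-0.5949, 0.3717, 0.3700] → [-0.0673, -0.5351, -0.0278, -0.1034, 0.0646, -0.9925]
V = J·q̇ = [-0.2049, 0.1184, 0.0733, 0.1570, 0.2120, 0.5957]

-0.2049 0.1184 0.0733 0.1570 0.2120 0.5957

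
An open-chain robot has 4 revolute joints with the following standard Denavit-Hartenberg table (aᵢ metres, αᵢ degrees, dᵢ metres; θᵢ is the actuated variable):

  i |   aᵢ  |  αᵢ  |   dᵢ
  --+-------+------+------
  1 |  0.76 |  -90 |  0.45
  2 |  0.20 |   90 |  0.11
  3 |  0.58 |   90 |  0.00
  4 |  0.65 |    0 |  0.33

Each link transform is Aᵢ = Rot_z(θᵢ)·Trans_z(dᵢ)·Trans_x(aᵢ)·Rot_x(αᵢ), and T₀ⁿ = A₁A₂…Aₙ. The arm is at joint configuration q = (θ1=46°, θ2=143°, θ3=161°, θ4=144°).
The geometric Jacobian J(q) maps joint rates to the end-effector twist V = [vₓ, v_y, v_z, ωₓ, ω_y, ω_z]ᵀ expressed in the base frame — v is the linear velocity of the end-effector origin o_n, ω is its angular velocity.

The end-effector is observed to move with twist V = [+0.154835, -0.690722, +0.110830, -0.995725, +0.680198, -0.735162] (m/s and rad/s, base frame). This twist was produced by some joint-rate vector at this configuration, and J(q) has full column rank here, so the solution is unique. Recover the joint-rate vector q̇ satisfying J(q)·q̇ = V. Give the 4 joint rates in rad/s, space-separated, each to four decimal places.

o_n = [0.2292, 0.8703, -0.0093]
J₁: ẑ×o_n = [-0.8703, 0.2292, 0.0000], ω = ẑ
J2: z=[-0.7193, 0.6947, 0.0000] o=[0.5279, 0.5467, 0.4500] → [-0.3191, -0.3304, -0.0253, -0.7193, 0.6947, 0.0000]
J3: z=[0.4181, 0.4329, -0.7986] o=[0.3379, 0.5082, 0.3296] → [0.1424, 0.2285, 0.1984, 0.4181, 0.4329, -0.7986]
J4: z=[-0.8608, 0.4698, -0.1959] o=[0.5063, 0.9544, 0.6597] → [-0.3308, -0.5216, 0.2026, -0.8608, 0.4698, -0.1959]
q̇ = J⁺·V = [-0.6440, 0.5600, -0.0490, 0.6650]

-0.6440 0.5600 -0.0490 0.6650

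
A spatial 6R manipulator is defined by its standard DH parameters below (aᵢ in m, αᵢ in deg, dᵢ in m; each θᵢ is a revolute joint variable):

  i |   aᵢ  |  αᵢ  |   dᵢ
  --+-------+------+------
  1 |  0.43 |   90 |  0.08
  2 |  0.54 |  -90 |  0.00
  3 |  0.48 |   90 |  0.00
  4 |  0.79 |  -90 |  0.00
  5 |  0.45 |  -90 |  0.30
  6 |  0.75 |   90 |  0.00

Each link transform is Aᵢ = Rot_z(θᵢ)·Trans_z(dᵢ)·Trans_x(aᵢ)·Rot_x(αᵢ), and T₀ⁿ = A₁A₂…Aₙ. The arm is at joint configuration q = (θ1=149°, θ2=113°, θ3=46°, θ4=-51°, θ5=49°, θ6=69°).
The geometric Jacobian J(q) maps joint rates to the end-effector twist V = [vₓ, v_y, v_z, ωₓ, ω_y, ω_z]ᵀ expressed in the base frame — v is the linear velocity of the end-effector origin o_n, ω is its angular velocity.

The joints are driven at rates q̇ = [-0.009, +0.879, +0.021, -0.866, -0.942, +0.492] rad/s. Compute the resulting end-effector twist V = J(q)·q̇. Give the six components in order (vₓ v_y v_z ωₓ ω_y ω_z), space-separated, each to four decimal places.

o_n = [-1.6175, -0.2758, 1.3151]
J₁: ẑ×o_n = [0.2758, -1.6175, 0.0000], ω = ẑ
J2: z=[0.5150, 0.8572, 0.0000] o=[-0.3686, 0.2215, 0.0800] → [1.0587, -0.6361, 0.8144, 0.5150, 0.8572, 0.0000]
J3: z=[0.7890, -0.4741, -0.3907] o=[-0.1877, 0.1128, 0.5771] → [-0.5017, -0.0237, -0.9845, 0.7890, -0.4741, -0.3907]
J4: z=[0.5987, 0.4507, 0.6622] o=[-0.2539, -0.2503, 0.8840] → [0.2112, -1.1610, 0.5993, 0.5987, 0.4507, 0.6622]
J5: z=[0.3894, -0.8862, 0.2510] o=[-0.8068, -0.3353, 1.4418] → [0.0974, -0.1542, -0.6953, 0.3894, -0.8862, 0.2510]
J6: z=[0.1355, -0.2145, -0.9673] o=[-1.1000, -0.7859, 1.5007] → [0.5332, 0.5258, -0.0419, 0.1355, -0.2145, -0.9673]
V = J·q̇ = [0.9053, 0.8643, 0.8106, -0.3494, 1.0825, -1.3030]

0.9053 0.8643 0.8106 -0.3494 1.0825 -1.3030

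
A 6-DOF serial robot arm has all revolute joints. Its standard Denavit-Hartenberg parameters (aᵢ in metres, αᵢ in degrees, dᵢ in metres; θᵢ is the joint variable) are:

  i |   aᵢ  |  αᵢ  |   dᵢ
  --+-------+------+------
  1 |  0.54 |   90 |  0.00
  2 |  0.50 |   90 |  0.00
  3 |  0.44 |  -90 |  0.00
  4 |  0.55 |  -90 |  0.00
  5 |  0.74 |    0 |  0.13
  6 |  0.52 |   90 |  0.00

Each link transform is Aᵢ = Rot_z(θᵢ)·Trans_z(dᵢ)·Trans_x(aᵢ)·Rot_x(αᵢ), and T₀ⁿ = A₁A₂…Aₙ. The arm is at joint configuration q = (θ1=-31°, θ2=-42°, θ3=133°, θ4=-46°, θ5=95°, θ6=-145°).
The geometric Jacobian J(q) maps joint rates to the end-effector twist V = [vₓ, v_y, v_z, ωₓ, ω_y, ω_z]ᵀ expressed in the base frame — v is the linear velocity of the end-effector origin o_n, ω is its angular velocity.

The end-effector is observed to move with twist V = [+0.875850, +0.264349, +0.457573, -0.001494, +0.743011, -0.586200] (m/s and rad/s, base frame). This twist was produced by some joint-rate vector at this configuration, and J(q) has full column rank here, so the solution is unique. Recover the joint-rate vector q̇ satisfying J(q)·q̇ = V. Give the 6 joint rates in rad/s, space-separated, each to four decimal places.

0.8130 0.1880 0.2860 0.0860 -0.5400 -0.9150

o_n = [-0.3608, -0.9939, -0.3682]
J₁: ẑ×o_n = [0.9939, -0.3608, 0.0000], ω = ẑ
J2: z=[-0.5150, -0.8572, 0.0000] o=[0.4629, -0.2781, 0.0000] → [0.3156, -0.1896, -0.3374, -0.5150, -0.8572, 0.0000]
J3: z=[-0.5736, 0.3446, -0.7431] o=[0.7814, -0.4695, -0.3346] → [-0.4013, 0.8296, 0.6944, -0.5736, 0.3446, -0.7431]
J4: z=[-0.1146, 0.8645, 0.4894] o=[0.4245, -0.6305, -0.1338] → [-0.0248, -0.4112, 0.7206, -0.1146, 0.8645, 0.4894]
J5: z=[-0.1850, -0.5026, 0.8445] o=[-0.1123, -0.6339, -0.2534] → [0.3616, -0.2311, -0.0583, -0.1850, -0.5026, 0.8445]
J6: z=[-0.1850, -0.5026, 0.8445] o=[0.0111, -1.3361, -0.4904] → [-0.3505, -0.2914, -0.2502, -0.1850, -0.5026, 0.8445]
q̇ = J⁺·V = [0.8130, 0.1880, 0.2860, 0.0860, -0.5400, -0.9150]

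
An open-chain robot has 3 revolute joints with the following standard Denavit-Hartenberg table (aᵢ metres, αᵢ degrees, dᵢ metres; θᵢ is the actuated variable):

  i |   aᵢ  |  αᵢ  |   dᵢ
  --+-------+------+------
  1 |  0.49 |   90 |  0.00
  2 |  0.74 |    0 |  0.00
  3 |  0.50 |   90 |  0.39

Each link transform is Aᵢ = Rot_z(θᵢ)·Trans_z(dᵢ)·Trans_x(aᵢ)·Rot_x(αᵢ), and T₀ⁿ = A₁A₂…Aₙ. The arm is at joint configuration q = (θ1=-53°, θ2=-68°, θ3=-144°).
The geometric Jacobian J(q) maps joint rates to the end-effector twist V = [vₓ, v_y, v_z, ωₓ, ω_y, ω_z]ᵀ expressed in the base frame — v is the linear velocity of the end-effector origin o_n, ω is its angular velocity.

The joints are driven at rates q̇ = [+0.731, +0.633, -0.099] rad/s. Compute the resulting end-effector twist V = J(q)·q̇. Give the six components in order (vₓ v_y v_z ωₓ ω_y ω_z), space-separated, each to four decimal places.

o_n = [-0.1049, -0.5088, -0.4212]
J₁: ẑ×o_n = [0.5088, -0.1049, 0.0000], ω = ẑ
J2: z=[-0.7986, -0.6018, 0.0000] o=[0.2949, -0.3913, 0.0000] → [0.2535, -0.3364, -0.1468, -0.7986, -0.6018, 0.0000]
J3: z=[-0.7986, -0.6018, 0.0000] o=[0.4617, -0.6127, -0.6861] → [-0.1595, 0.2116, -0.4240, -0.7986, -0.6018, 0.0000]
V = J·q̇ = [0.5481, -0.3106, -0.0510, -0.4265, -0.3214, 0.7310]

0.5481 -0.3106 -0.0510 -0.4265 -0.3214 0.7310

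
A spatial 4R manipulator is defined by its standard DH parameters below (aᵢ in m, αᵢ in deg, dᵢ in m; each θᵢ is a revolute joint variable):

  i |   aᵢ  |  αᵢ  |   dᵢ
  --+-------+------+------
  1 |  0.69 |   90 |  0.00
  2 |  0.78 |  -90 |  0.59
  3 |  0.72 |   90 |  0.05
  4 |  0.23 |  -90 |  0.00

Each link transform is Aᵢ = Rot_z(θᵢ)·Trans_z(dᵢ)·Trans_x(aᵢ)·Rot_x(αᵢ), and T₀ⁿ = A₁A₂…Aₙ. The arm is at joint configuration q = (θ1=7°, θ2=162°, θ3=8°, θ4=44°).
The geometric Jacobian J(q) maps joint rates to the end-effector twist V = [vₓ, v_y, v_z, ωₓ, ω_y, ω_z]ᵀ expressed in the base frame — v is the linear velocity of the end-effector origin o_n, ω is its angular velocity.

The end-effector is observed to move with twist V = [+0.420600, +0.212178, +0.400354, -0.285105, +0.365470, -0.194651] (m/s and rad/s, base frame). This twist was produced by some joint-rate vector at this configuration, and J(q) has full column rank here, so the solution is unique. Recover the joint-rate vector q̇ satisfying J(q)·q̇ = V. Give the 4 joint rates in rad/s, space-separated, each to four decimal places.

o_n = [-0.8866, -0.5791, 0.3125]
J₁: ẑ×o_n = [0.5791, -0.8866, 0.0000], ω = ẑ
J2: z=[0.1219, -0.9925, 0.0000] o=[0.6849, 0.0841, 0.0000] → [-0.3102, -0.0381, -1.6406, 0.1219, -0.9925, 0.0000]
J3: z=[-0.3067, -0.0377, -0.9511] o=[0.0205, -0.5919, 0.2410] → [0.0095, 0.8846, -0.0381, -0.3067, -0.0377, -0.9511]
J4: z=[-0.0107, -0.9990, 0.0430] o=[-0.6801, -0.5770, 0.4138] → [0.1013, -0.0100, -0.2062, -0.0107, -0.9990, 0.0430]
q̇ = J⁺·V = [0.6090, -0.2440, 0.8380, -0.1550]

0.6090 -0.2440 0.8380 -0.1550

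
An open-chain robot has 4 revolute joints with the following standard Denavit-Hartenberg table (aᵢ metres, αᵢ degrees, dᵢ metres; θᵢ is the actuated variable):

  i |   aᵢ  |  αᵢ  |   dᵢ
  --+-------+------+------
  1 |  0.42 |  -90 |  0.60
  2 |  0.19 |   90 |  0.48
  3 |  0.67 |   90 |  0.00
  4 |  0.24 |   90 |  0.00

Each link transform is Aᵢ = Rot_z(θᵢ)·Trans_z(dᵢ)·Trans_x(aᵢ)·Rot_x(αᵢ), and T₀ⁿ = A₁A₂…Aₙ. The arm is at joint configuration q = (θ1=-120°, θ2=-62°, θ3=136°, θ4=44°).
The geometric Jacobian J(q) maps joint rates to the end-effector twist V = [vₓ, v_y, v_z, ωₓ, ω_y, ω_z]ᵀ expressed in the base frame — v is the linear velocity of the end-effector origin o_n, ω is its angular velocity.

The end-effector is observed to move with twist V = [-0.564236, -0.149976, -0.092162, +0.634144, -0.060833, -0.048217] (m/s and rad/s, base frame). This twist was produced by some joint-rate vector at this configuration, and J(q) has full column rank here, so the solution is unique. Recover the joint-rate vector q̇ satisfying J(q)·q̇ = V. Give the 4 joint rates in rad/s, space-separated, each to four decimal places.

-0.6160 0.1890 0.5000 0.5430

o_n = [0.8839, -0.5997, 0.3108]
J₁: ẑ×o_n = [0.5997, 0.8839, -0.0000], ω = ẑ
J2: z=[0.8660, -0.5000, 0.0000] o=[-0.2100, -0.3637, 0.6000] → [0.1446, 0.2504, 0.3426, 0.8660, -0.5000, 0.0000]
J3: z=[0.4415, 0.7647, 0.4695] o=[0.1611, -0.6810, 0.7678] → [-0.3875, 0.5411, -0.5168, 0.4415, 0.7647, 0.4695]
J4: z=[0.4599, -0.6421, 0.6133] o=[0.6773, -0.7177, 0.3422] → [-0.0522, 0.1412, 0.1869, 0.4599, -0.6421, 0.6133]
q̇ = J⁺·V = [-0.6160, 0.1890, 0.5000, 0.5430]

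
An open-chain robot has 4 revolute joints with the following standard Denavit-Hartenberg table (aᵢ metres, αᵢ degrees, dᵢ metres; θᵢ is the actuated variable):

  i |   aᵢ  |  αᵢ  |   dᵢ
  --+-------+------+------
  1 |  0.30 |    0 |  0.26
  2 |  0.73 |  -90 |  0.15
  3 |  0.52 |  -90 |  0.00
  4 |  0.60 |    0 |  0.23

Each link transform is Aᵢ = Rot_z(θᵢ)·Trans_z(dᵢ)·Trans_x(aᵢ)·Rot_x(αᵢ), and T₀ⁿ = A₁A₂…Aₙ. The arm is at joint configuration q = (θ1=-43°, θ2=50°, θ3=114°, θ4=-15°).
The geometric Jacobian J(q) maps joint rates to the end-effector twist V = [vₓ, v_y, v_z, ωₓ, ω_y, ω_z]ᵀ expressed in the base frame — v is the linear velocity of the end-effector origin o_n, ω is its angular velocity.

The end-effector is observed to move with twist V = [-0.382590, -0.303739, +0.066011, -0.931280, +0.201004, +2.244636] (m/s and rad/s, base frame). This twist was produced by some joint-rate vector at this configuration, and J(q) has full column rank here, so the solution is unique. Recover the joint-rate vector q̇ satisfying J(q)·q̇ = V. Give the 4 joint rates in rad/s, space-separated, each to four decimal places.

0.9440 0.9000 0.3130 0.9850

o_n = [0.2726, -0.0416, -0.5009]
J₁: ẑ×o_n = [0.0416, 0.2726, -0.0000], ω = ẑ
J2: z=[0.0000, 0.0000, 1.0000] o=[0.2194, -0.2046, 0.2600] → [-0.1630, 0.0532, 0.0000, 0.0000, 0.0000, 1.0000]
J3: z=[-0.1219, 0.9925, 0.0000] o=[0.9440, -0.1156, 0.4100] → [-0.9042, -0.1110, 0.6573, -0.1219, 0.9925, 0.0000]
J4: z=[-0.9067, -0.1113, 0.4067] o=[0.7340, -0.1414, -0.0650] → [0.0079, -0.5829, -0.1419, -0.9067, -0.1113, 0.4067]
q̇ = J⁺·V = [0.9440, 0.9000, 0.3130, 0.9850]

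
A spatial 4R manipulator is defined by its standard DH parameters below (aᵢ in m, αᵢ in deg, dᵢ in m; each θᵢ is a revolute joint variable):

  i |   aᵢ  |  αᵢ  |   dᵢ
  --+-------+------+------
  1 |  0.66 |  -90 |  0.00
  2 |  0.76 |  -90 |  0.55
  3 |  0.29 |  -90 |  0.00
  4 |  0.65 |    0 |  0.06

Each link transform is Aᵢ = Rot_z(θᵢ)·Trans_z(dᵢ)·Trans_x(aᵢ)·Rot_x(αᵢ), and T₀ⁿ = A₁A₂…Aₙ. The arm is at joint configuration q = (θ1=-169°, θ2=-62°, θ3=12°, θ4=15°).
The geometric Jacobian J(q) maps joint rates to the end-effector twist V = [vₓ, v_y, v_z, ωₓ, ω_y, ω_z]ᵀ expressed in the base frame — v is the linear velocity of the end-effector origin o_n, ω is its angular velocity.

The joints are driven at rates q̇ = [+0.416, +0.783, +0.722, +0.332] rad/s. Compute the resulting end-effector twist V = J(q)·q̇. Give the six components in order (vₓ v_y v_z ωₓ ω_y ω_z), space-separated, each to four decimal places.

-0.7836 -0.0571 -0.5980 -0.5065 -0.5653 0.0161

o_n = [-1.2030, -0.5399, 1.5317]
J₁: ẑ×o_n = [0.5399, -1.2030, 0.0000], ω = ẑ
J2: z=[0.1908, -0.9816, 0.0000] o=[-0.6479, -0.1259, 0.0000] → [-1.5036, -0.2923, -0.6239, 0.1908, -0.9816, 0.0000]
J3: z=[-0.8667, -0.1685, -0.4695] o=[-0.8932, -0.7339, 0.6710] → [-0.0539, 0.8914, -0.2203, -0.8667, -0.1685, -0.4695]
J4: z=[-0.0908, 0.9788, -0.1836] o=[-1.0354, -0.7001, 0.9215] → [0.6267, 0.0862, 0.1495, -0.0908, 0.9788, -0.1836]
V = J·q̇ = [-0.7836, -0.0571, -0.5980, -0.5065, -0.5653, 0.0161]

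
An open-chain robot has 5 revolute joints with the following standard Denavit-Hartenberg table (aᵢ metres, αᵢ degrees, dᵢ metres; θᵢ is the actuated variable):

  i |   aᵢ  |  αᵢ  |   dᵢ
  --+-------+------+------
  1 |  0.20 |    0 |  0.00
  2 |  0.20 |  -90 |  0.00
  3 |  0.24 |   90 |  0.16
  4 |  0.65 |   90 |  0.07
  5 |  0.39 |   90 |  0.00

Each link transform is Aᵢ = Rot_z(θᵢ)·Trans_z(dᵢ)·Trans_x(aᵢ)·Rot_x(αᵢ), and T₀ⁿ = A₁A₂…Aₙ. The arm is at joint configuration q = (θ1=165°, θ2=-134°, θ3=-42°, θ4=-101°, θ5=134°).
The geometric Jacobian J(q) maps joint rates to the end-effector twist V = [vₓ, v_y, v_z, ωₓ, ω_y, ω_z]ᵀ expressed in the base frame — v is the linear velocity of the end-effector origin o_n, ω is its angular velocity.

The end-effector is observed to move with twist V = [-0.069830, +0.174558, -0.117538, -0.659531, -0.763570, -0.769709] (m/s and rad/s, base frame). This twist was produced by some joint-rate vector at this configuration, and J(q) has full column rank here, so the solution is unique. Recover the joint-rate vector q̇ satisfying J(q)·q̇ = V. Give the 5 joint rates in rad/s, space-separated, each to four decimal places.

0.0900 -0.5160 -0.4980 0.3860 0.9600

o_n = [-0.0068, -0.0837, 0.3727]
J₁: ẑ×o_n = [0.0837, -0.0068, 0.0000], ω = ẑ
J2: z=[0.0000, 0.0000, 1.0000] o=[-0.1932, 0.0518, 0.0000] → [0.1354, 0.1864, -0.0000, 0.0000, 0.0000, 1.0000]
J3: z=[-0.5150, 0.8572, 0.0000] o=[-0.0218, 0.1548, 0.0000] → [0.3195, 0.1920, 0.1100, -0.5150, 0.8572, 0.0000]
J4: z=[-0.5736, -0.3446, 0.7431] o=[0.0487, 0.3838, 0.1606] → [0.2743, 0.0804, 0.2490, -0.5736, -0.3446, 0.7431]
J5: z=[-0.7236, -0.2122, -0.6568] o=[0.2582, -0.2347, 0.1296] → [0.0476, 0.3499, -0.1655, -0.7236, -0.2122, -0.6568]
q̇ = J⁺·V = [0.0900, -0.5160, -0.4980, 0.3860, 0.9600]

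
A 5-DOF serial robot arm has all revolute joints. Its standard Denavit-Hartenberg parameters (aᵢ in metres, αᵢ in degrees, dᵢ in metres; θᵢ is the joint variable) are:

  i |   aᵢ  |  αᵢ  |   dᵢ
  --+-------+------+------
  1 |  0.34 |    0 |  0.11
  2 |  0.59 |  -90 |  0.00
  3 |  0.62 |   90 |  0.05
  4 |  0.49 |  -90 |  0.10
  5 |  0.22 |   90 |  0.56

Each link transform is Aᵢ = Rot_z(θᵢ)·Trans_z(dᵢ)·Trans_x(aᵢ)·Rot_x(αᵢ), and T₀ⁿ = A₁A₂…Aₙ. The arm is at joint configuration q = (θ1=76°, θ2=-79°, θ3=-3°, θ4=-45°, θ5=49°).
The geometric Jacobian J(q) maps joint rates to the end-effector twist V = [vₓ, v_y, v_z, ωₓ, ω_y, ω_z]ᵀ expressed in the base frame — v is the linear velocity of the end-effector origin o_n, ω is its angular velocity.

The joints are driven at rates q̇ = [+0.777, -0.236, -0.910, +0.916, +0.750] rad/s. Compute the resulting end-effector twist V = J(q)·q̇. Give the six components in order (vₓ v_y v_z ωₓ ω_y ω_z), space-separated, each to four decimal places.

o_n = [2.1353, 0.2197, 0.1207]
J₁: ẑ×o_n = [-0.2197, 2.1353, 0.0000], ω = ẑ
J2: z=[0.0000, 0.0000, 1.0000] o=[0.0823, 0.3299, 0.1100] → [0.1102, 2.0530, -0.0000, 0.0000, 0.0000, 1.0000]
J3: z=[0.0523, 0.9986, 0.0000] o=[0.6714, 0.2990, 0.1100] → [0.0107, -0.0006, -1.4660, 0.0523, 0.9986, 0.0000]
J4: z=[-0.0523, 0.0027, 0.9986] o=[1.2924, 0.3165, 0.1424] → [0.0966, 0.8406, 0.0028, -0.0523, 0.0027, 0.9986]
J5: z=[0.7422, 0.6692, 0.0370] o=[1.6145, -0.0473, 0.2604] → [-0.1034, 0.1230, -0.1503, 0.7422, 0.6692, 0.0370]
V = J·q̇ = [-0.1955, 2.0373, 1.2238, 0.4611, -0.4044, 1.4835]

-0.1955 2.0373 1.2238 0.4611 -0.4044 1.4835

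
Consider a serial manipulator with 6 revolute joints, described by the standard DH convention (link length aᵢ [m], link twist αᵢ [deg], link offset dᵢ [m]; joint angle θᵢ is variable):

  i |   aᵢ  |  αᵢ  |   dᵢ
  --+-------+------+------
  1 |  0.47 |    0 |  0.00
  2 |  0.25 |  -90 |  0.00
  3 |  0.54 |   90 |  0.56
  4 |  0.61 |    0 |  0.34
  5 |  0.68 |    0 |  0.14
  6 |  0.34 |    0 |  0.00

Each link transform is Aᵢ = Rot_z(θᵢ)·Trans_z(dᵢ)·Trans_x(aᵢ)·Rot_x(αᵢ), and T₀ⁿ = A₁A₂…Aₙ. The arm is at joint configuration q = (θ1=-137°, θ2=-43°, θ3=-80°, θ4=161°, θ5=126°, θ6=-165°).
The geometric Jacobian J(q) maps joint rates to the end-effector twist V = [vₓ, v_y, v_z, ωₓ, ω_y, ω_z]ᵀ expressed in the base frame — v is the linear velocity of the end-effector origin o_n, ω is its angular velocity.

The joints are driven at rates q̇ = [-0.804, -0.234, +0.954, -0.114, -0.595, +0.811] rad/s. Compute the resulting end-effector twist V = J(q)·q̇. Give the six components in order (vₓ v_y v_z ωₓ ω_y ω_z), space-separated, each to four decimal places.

-0.6507 0.1355 -0.0068 0.1005 -0.9540 -1.0203

o_n = [-0.1179, -0.7172, 0.0655]
J₁: ẑ×o_n = [0.7172, -0.1179, 0.0000], ω = ẑ
J2: z=[0.0000, 0.0000, 1.0000] o=[-0.3437, -0.3205, 0.0000] → [0.3966, 0.2259, -0.0000, 0.0000, 0.0000, 1.0000]
J3: z=[0.0000, -1.0000, 0.0000] o=[-0.5937, -0.3205, 0.0000] → [-0.0655, 0.0000, 0.4759, 0.0000, -1.0000, 0.0000]
J4: z=[0.9848, 0.0000, 0.1736] o=[-0.6875, -0.8805, 0.5318] → [-0.0284, 0.5581, 0.1609, 0.9848, 0.0000, 0.1736]
J5: z=[0.9848, 0.0000, 0.1736] o=[-0.2525, -1.0791, 0.0228] → [-0.0629, -0.0186, 0.3565, 0.9848, 0.0000, 0.1736]
J6: z=[0.9848, 0.0000, 0.1736] o=[-0.1492, -0.4288, 0.2429] → [0.0501, 0.1802, -0.2840, 0.9848, 0.0000, 0.1736]
V = J·q̇ = [-0.6507, 0.1355, -0.0068, 0.1005, -0.9540, -1.0203]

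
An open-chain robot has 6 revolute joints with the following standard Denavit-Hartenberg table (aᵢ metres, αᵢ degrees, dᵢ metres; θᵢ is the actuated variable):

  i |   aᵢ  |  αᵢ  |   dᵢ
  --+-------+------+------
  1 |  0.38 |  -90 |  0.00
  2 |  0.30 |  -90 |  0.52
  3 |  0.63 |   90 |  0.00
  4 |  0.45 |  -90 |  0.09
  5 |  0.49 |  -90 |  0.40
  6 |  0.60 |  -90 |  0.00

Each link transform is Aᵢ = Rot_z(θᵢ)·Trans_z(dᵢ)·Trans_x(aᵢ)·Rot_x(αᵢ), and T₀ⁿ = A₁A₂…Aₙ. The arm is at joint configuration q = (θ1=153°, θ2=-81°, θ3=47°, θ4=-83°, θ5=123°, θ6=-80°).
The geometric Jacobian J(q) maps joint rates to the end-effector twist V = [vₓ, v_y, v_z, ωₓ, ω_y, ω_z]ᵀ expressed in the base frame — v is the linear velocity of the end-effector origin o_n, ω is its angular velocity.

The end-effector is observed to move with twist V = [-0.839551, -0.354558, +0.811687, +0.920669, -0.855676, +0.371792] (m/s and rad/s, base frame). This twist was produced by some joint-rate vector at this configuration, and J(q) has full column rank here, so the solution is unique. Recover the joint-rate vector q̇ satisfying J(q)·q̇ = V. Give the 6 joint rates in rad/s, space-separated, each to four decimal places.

0.6840 0.0920 -0.3490 0.2800 -0.6170 -0.8660

o_n = [-0.0583, 1.0957, 1.0993]
J₁: ẑ×o_n = [-1.0957, -0.0583, 0.0000], ω = ẑ
J2: z=[-0.4540, -0.8910, 0.0000] o=[-0.3386, 0.1725, 0.0000] → [-0.9795, 0.4991, -0.1694, -0.4540, -0.8910, 0.0000]
J3: z=[-0.8800, 0.4484, -0.1564] o=[-0.6165, -0.2695, 0.2963] → [0.5736, 0.6194, -1.4517, -0.8800, 0.4484, -0.1564]
J4: z=[-0.4116, -0.5557, 0.7223] o=[-0.4672, 0.1715, 0.7207] → [-0.8780, 0.4512, -0.1531, -0.4116, -0.5557, 0.7223]
J5: z=[0.1280, 0.7495, 0.6495] o=[-0.0982, -0.0404, 0.8925] → [-0.5829, -0.0006, 0.1155, 0.1280, 0.7495, 0.6495]
J6: z=[-0.9809, -0.0010, 0.1944] o=[-0.1187, 0.5838, 0.7921] → [-0.0998, 0.3131, -0.5020, -0.9809, -0.0010, 0.1944]
q̇ = J⁺·V = [0.6840, 0.0920, -0.3490, 0.2800, -0.6170, -0.8660]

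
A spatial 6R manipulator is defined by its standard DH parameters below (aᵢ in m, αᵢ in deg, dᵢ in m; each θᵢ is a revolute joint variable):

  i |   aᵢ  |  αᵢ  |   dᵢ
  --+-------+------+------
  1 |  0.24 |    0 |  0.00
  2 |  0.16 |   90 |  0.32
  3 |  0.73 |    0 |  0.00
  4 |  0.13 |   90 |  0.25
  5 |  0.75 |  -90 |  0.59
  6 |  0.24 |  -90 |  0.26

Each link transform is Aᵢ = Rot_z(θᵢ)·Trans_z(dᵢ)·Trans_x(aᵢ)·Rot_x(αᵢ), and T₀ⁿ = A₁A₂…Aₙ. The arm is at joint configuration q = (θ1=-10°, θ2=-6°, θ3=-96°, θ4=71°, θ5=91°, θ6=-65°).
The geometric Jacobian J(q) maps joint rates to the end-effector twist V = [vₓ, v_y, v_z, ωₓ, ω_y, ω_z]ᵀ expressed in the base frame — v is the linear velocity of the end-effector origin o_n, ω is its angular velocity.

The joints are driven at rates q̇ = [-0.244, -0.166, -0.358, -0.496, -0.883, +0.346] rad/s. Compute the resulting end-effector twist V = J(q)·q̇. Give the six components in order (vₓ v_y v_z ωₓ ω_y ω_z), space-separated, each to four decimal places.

o_n = [-0.4397, -0.9888, -1.0767]
J₁: ẑ×o_n = [0.9888, -0.4397, 0.0000], ω = ẑ
J2: z=[0.0000, 0.0000, 1.0000] o=[0.2364, -0.0417, 0.0000] → [0.9471, -0.6761, 0.0000, 0.0000, 0.0000, 1.0000]
J3: z=[-0.2756, -0.9613, 0.0000] o=[0.3902, -0.0858, 0.3200] → [1.3425, -0.3850, -0.5488, -0.2756, -0.9613, 0.0000]
J4: z=[-0.2756, -0.9613, 0.0000] o=[0.3168, -0.0647, -0.4060] → [0.6447, -0.1849, -0.4725, -0.2756, -0.9613, 0.0000]
J5: z=[-0.4062, 0.1165, -0.9063] o=[0.3612, -0.3375, -0.4609] → [-0.6619, 0.4757, 0.3579, -0.4062, 0.1165, -0.9063]
J6: z=[-0.8663, 0.2666, 0.4226] o=[-0.0966, -0.9864, -0.9901] → [-0.0220, -0.2199, 0.0935, -0.8663, 0.2666, 0.4226]
V = J·q̇ = [-0.6220, -0.0471, 0.1472, 0.2944, 0.8103, 0.5365]

-0.6220 -0.0471 0.1472 0.2944 0.8103 0.5365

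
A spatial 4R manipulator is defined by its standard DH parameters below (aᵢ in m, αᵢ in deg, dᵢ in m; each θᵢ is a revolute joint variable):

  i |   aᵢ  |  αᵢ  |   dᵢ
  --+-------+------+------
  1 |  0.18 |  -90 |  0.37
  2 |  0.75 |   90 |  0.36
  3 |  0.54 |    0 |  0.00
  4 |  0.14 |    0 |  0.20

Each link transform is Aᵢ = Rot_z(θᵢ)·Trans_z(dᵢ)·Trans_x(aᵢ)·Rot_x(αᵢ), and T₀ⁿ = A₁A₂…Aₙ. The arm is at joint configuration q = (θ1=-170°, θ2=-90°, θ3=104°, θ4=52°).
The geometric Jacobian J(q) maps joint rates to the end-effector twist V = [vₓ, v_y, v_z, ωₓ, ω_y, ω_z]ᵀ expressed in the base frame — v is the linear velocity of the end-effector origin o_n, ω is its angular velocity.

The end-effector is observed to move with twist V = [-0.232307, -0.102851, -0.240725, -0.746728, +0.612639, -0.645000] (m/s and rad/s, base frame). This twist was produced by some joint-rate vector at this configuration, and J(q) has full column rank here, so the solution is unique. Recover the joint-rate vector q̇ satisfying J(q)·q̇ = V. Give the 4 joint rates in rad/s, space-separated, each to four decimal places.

o_n = [0.1831, -0.9231, 0.8615]
J₁: ẑ×o_n = [0.9231, 0.1831, -0.0000], ω = ẑ
J2: z=[0.1736, -0.9848, 0.0000] o=[-0.1773, -0.0313, 0.3700] → [-0.4840, -0.0853, 0.2000, 0.1736, -0.9848, 0.0000]
J3: z=[0.9848, 0.1736, 0.0000] o=[-0.1148, -0.3858, 1.1200] → [-0.0449, 0.2546, -0.5809, 0.9848, 0.1736, 0.0000]
J4: z=[0.9848, 0.1736, 0.0000] o=[-0.0238, -0.9018, 0.9894] → [-0.0222, 0.1260, -0.0569, 0.9848, 0.1736, 0.0000]
q̇ = J⁺·V = [-0.6450, -0.7330, 0.2480, -0.8770]

-0.6450 -0.7330 0.2480 -0.8770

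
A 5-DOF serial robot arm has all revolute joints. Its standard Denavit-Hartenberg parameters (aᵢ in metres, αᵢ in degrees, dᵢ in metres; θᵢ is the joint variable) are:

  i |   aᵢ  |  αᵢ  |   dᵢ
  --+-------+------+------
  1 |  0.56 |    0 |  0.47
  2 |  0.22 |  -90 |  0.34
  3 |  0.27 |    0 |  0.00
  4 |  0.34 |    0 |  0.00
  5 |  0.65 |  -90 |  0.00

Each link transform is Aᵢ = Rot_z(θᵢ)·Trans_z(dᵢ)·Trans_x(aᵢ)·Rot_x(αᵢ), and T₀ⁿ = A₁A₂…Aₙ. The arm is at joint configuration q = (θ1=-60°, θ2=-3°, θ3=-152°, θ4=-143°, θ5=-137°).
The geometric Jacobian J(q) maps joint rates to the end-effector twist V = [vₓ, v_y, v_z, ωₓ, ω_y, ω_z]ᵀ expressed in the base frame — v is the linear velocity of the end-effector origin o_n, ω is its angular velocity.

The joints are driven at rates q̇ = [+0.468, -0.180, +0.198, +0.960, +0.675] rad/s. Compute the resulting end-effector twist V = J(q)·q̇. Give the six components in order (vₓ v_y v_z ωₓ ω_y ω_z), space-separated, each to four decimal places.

0.6745 -0.5404 -0.4874 1.6332 0.8322 0.2880

o_n = [0.4281, -0.7756, 1.2468]
J₁: ẑ×o_n = [0.7756, 0.4281, -0.0000], ω = ẑ
J2: z=[0.0000, 0.0000, 1.0000] o=[0.2800, -0.4850, 0.4700] → [0.2906, 0.1481, -0.0000, 0.0000, 0.0000, 1.0000]
J3: z=[0.8910, 0.4540, 0.0000] o=[0.3799, -0.6810, 0.8100] → [0.1983, -0.3892, -0.1062, 0.8910, 0.4540, 0.0000]
J4: z=[0.8910, 0.4540, 0.0000] o=[0.2716, -0.4686, 0.9368] → [0.1408, -0.2762, -0.3446, 0.8910, 0.4540, 0.0000]
J5: z=[0.8910, 0.4540, 0.0000] o=[0.3369, -0.5966, 0.6286] → [0.2807, -0.5508, -0.2009, 0.8910, 0.4540, 0.0000]
V = J·q̇ = [0.6745, -0.5404, -0.4874, 1.6332, 0.8322, 0.2880]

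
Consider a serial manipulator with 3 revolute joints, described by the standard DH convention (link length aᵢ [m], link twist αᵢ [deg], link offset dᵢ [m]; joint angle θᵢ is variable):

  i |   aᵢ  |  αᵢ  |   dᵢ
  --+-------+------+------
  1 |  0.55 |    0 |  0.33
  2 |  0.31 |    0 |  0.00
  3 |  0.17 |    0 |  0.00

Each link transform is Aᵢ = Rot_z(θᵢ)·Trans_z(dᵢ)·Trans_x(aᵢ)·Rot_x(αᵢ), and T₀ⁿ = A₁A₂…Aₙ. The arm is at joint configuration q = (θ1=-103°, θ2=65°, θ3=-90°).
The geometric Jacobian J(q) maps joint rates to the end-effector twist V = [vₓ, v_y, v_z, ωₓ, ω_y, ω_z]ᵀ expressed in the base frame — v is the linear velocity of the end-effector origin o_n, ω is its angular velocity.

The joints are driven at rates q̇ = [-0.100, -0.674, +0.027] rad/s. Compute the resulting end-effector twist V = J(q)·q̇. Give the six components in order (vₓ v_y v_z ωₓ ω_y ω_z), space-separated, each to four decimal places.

o_n = [0.0159, -0.8607, 0.3300]
J₁: ẑ×o_n = [0.8607, 0.0159, -0.0000], ω = ẑ
J2: z=[0.0000, 0.0000, 1.0000] o=[-0.1237, -0.5359, 0.3300] → [0.3248, 0.1396, -0.0000, 0.0000, 0.0000, 1.0000]
J3: z=[0.0000, 0.0000, 1.0000] o=[0.1206, -0.7268, 0.3300] → [0.1340, -0.1047, 0.0000, 0.0000, 0.0000, 1.0000]
V = J·q̇ = [-0.3014, -0.0985, 0.0000, 0.0000, 0.0000, -0.7470]

-0.3014 -0.0985 0.0000 0.0000 0.0000 -0.7470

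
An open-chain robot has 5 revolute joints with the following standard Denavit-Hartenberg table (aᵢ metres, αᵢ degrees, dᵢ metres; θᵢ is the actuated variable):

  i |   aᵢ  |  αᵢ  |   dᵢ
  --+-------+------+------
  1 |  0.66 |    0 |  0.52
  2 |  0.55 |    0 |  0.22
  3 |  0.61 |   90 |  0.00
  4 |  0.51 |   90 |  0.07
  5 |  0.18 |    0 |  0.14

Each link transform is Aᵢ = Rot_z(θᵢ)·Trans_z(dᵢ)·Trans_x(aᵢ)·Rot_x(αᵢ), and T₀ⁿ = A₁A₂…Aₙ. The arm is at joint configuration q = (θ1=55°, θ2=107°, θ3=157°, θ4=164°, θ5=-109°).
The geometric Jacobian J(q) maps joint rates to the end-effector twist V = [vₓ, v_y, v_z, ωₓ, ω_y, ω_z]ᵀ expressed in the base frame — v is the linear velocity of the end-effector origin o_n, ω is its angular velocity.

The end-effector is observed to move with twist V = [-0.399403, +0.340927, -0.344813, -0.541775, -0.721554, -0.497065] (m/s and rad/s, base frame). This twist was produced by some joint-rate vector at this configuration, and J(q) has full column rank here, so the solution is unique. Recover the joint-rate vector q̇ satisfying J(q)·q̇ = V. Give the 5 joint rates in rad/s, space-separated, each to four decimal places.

0.3910 -0.7140 -0.3990 0.9000 0.2340

o_n = [0.0832, 0.6454, 0.9990]
J₁: ẑ×o_n = [-0.6454, 0.0832, 0.0000], ω = ẑ
J2: z=[0.0000, 0.0000, 1.0000] o=[0.3786, 0.5406, 0.5200] → [-0.1047, -0.2953, 0.0000, 0.0000, 0.0000, 1.0000]
J3: z=[0.0000, 0.0000, 1.0000] o=[-0.1445, 0.7106, 0.7400] → [0.0652, 0.2278, -0.0000, 0.0000, 0.0000, 1.0000]
J4: z=[-0.6561, -0.7547, 0.0000] o=[0.3159, 0.3104, 0.7400] → [-0.1955, 0.1699, -0.3953, -0.6561, -0.7547, 0.0000]
J5: z=[0.2080, -0.1808, 0.9613] o=[-0.1001, 0.5792, 0.8806] → [-0.0850, 0.1516, 0.0469, 0.2080, -0.1808, 0.9613]
q̇ = J⁺·V = [0.3910, -0.7140, -0.3990, 0.9000, 0.2340]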